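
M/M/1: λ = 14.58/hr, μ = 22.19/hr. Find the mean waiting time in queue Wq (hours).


ρ = 14.58/22.19 = 0.6571
Wq = ρ/(μ−λ) = 0.6571/(22.19 − 14.58) = 0.6571/7.61 = 0.08634 hr

Final: 0.08634 hr


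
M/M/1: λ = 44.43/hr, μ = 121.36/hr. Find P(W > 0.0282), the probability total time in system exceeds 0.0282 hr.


W ~ Exponential(μ−λ) for M/M/1.
μ − λ = 121.36 − 44.43 = 76.9300
P(W > t) = e^{−(μ−λ)t} = e^{−2.1694} = 0.114243

Final: 0.114243


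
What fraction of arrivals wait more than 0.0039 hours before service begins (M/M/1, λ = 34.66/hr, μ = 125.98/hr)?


ρ = 34.66/125.98 = 0.2751
P(Wq > t) = ρ·e^{−(μ−λ)t} = 0.2751·e^{−0.3561}
= 0.2751·0.700369 = 0.192688

Final: 0.192688


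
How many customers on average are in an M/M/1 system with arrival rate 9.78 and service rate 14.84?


ρ = λ/μ = 9.78/14.84 = 0.6590
L = ρ/(1−ρ) = 0.6590/(1 − 0.6590) = 0.6590/0.3410 = 1.9328

Final: 1.9328


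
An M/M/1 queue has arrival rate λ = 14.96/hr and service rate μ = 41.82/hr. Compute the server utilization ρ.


ρ = λ/μ = 14.96/41.82 = 0.3577

Final: 0.3577


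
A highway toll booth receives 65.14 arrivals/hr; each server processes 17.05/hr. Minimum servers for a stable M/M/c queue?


Stability requires cμ > λ ⇔ c > λ/μ.
λ/μ = 65.14/17.05 = 3.8205
Minimum integer c = ⌊3.8205⌋ + 1 = 4
Check: 4·17.05 = 68.20 > 65.14, while 3·17.05 = 51.15 ≤ 65.14

Final: 4 servers


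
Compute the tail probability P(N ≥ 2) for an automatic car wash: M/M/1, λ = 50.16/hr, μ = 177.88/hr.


ρ = 50.16/177.88 = 0.2820
P(N ≥ n) = ρ^n = 0.2820^2 = 0.079517

Final: 0.079517


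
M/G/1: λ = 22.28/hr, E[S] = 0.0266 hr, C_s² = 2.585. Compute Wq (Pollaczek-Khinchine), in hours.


ρ = λ·E[S] = 22.28·0.0266 = 0.5926
E[S²] = E[S]²(1+C_s²) = 0.0266²·(1+2.585) = 0.002537
Wq = λ·E[S²]/(2(1−ρ)) = 22.28·0.002537/(2·0.4074) = 0.06937 hr

Final: 0.06937 hr


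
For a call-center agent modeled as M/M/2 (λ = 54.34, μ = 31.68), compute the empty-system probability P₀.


a = λ/μ = 54.34/31.68 = 1.7153; ρ = a/c = 0.8576
Σ_{k=0}^{1} a^k/k! (terms k=0..1) = 1.00000 + 1.71528 = 2.71528
Tail: a^2/(2!(1−ρ)) = 2.94218/(2·0.1424) = 10.33350
P₀ = 1/(2.71528 + 10.33350) = 1/13.04878 = 0.076636

Final: 0.076636


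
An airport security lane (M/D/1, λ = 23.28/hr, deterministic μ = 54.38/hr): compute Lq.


ρ = 23.28/54.38 = 0.4281
M/D/1: Lq = ρ²/(2(1−ρ)) = 0.1833/(2·0.5719) = 0.16023

Final: 0.16023


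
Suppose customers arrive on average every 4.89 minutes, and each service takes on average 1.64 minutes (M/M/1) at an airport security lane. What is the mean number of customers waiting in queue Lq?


λ = 60/4.89 = 12.2699 /hr
μ = 60/1.64 = 36.5854 /hr
ρ = λ/μ = 12.2699/36.5854 = 0.3354
Lq = ρ²/(1−ρ) = 0.1125/0.6646 = 0.1692

Final: 0.1692


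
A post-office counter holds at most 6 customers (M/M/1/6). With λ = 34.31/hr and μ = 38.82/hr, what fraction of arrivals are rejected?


ρ = λ/μ = 34.31/38.82 = 0.8838
P_K = (1−ρ)ρ^K/(1−ρ^(K+1)) = (0.1162·0.476641)/(1 − 0.421266)
= 0.055375/0.578734 = 0.095683

Final: 0.095683


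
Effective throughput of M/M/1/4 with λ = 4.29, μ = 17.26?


ρ = 0.2486; P_K = (1−ρ)ρ^4/(1−ρ^5) = 0.002871
λ_eff = λ(1 − P_K) = 4.29·(1 − 0.002871) = 4.29·0.997129 = 4.2777 /hr

Final: 4.2777 /hr


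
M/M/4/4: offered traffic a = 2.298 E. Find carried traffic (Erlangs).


B(4,2.298) = 0.127367 (Erlang-B)
Carried load = a(1 − B) = 2.298·(1 − 0.127367) = 2.298·0.872633 = 2.0053 E

Final: 2.0053 Erlangs


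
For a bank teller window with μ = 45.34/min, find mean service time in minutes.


Mean service time = 1/μ = 1/45.34 minute = 0.02206 minute
In minutes: 0.02206 × 1 = 0.02206 min

Final: 0.02206 min


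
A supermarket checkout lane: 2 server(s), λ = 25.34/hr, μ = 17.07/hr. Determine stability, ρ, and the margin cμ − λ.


Total capacity cμ = 2·17.07 = 34.14/hr
ρ = λ/(cμ) = 25.34/34.14 = 0.7422
Stable ⇔ ρ < 1: YES
Spare capacity = cμ − λ = 34.14 − 25.34 = 8.80/hr

Final: ρ = 0.7422; stable; margin = 8.80/hr


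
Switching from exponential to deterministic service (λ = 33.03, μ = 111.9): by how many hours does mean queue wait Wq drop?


ρ = 33.03/111.9 = 0.2952
Wq(M/M/1) = ρ/(μ−λ) = 0.2952/78.87 = 0.003743 hr
Wq(M/D/1) = ρ/(2(μ−λ)) = 0.001871 hr
Savings = 0.003743 − 0.001871 = 0.001871 hr

Final: 0.001871 hr


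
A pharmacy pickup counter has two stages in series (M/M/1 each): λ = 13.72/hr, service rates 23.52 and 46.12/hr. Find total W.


Each node sees arrival rate λ = 13.72/hr (tandem ⇒ throughput preserved).
W₁ = 1/(μ₁−λ) = 1/(23.52−13.72) = 0.10204 hr
W₂ = 1/(μ₂−λ) = 1/(46.12−13.72) = 0.03086 hr
W_total = W₁ + W₂ = 0.10204 + 0.03086 = 0.13291 hr

Final: 0.13291 hr


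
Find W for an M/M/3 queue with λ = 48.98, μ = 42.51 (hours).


a = 1.1522; ρ = 0.3841; P₀ = 0.309609
Lq = P₀·a^c·ρ/(c!(1−ρ)²) = 0.07991
Wq = Lq/λ = 0.07991/48.98 = 0.001631 hr
W = Wq + 1/μ = 0.001631 + 0.02352 = 0.02516 hr

Final: 0.02516 hr


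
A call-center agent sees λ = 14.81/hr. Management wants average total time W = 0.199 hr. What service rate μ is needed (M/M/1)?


W = 1/(μ−λ) ⇒ μ − λ = 1/W = 1/0.199 = 5.0251
μ = λ + 1/W = 14.81 + 5.0251 = 19.8351 per hr

Final: 19.8351 /hr


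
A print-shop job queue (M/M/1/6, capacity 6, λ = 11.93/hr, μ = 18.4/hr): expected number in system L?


ρ = 11.93/18.4 = 0.6484
L = ρ[1 − (K+1)ρ^K + Kρ^(K+1)] / [(1−ρ)(1−ρ^(K+1))]
Numerator: 0.6484·(1 − 7·0.074291 + 6·0.048168) = 0.498578
Denominator: (0.3516)·(0.951832) = 0.334693
L = 0.498578/0.334693 = 1.4897

Final: 1.4897


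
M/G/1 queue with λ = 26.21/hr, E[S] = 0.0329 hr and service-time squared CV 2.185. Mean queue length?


ρ = λ·E[S] = 26.21·0.0329 = 0.8623
Lq = ρ²(1+C_s²)/(2(1−ρ)) = 0.7436·(1+2.185)/(2·0.1377)
= 0.7436·3.1850/0.2754 = 8.60003

Final: 8.60003


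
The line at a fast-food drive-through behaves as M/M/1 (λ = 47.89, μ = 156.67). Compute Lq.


ρ = 47.89/156.67 = 0.3057
Lq = ρ²/(1−ρ) = 0.09344/0.6943 = 0.1346

Final: 0.1346


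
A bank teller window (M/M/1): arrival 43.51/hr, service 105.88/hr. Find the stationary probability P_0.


ρ = 43.51/105.88 = 0.4109
P_n = (1−ρ)·ρ^n = (1 − 0.4109)·0.4109^0 = 0.5891·1.000000 = 0.589063

Final: 0.589063


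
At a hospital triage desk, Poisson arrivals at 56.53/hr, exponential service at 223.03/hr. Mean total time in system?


W = 1/(μ−λ) = 1/(223.03 − 56.53) = 1/166.50 = 0.006006 hr

Final: 0.006006 hr


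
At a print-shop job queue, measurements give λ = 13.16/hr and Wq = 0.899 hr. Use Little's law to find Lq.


Lq = λWq = 13.16·0.899 = 11.8308

Final: 11.8308


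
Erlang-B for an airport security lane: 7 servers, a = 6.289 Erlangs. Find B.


B(c,a) = (a^c/c!) / Σ_{k=0}^{c} a^k/k!
a^7/7! = 77.204147
Σ terms (k=0..7): 1.00000 + 6.28900 + 19.77576 + 41.45659 + 65.18012 + 81.98355 + 85.93243 + 77.20415 = 378.821588
B = 77.204147/378.821588 = 0.203801

Final: 0.203801


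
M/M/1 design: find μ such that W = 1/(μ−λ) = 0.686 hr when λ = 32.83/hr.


W = 1/(μ−λ) ⇒ μ − λ = 1/W = 1/0.686 = 1.4577
μ = λ + 1/W = 32.83 + 1.4577 = 34.2877 per hr

Final: 34.2877 /hr


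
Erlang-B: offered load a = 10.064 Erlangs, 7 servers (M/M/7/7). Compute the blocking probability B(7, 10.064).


B(c,a) = (a^c/c!) / Σ_{k=0}^{c} a^k/k!
a^7/7! = 2074.740861
Σ terms (k=0..7): 1.00000 + 10.06400 + 50.64205 + 169.88719 + 427.43617 + 860.34352 + 1443.08287 + 2074.74086 = 5037.196668
B = 2074.740861/5037.196668 = 0.411884

Final: 0.411884


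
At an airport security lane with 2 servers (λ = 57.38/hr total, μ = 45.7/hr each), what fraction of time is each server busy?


ρ = λ/(cμ) = 57.38/(2·45.7) = 57.38/91.40 = 0.6278

Final: 0.6278


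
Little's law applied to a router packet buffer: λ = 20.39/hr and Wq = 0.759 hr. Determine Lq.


Lq = λWq = 20.39·0.759 = 15.4760

Final: 15.4760


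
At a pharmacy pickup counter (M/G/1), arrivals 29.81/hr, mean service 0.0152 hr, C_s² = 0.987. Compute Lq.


ρ = λ·E[S] = 29.81·0.0152 = 0.4531
Lq = ρ²(1+C_s²)/(2(1−ρ)) = 0.2053·(1+0.987)/(2·0.5469)
= 0.2053·1.9870/1.0938 = 0.37298

Final: 0.37298


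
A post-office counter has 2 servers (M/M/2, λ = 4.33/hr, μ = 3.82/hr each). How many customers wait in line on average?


a = λ/μ = 1.1335; ρ = a/2 = 0.5668
P₀ = 0.276525
Lq = P₀·a^c·ρ / (c!·(1−ρ)²) = 0.276525·1.28484·0.5668/(2·0.18770)
= 0.53639

Final: 0.53639


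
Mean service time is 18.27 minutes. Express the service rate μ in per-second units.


μ = 1/(service time) in consistent units.
1 second = 0.0166667 min, so μ = 0.0166667/18.27 = 0.0009122 per second

Final: 0.0009122 /sec


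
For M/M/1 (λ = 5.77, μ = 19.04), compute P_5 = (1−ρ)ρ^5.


ρ = 5.77/19.04 = 0.3030
P_n = (1−ρ)·ρ^n = (1 − 0.3030)·0.3030^5 = 0.6970·0.002556 = 0.001781

Final: 0.001781


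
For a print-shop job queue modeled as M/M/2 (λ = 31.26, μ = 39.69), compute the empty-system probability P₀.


a = λ/μ = 31.26/39.69 = 0.7876; ρ = a/c = 0.3938
Σ_{k=0}^{1} a^k/k! (terms k=0..1) = 1.00000 + 0.78760 = 1.78760
Tail: a^2/(2!(1−ρ)) = 0.62032/(2·0.6062) = 0.51165
P₀ = 1/(1.78760 + 0.51165) = 1/2.29925 = 0.434924

Final: 0.434924


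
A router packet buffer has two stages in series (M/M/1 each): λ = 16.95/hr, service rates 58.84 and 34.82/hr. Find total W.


Each node sees arrival rate λ = 16.95/hr (tandem ⇒ throughput preserved).
W₁ = 1/(μ₁−λ) = 1/(58.84−16.95) = 0.02387 hr
W₂ = 1/(μ₂−λ) = 1/(34.82−16.95) = 0.05596 hr
W_total = W₁ + W₂ = 0.02387 + 0.05596 = 0.07983 hr

Final: 0.07983 hr


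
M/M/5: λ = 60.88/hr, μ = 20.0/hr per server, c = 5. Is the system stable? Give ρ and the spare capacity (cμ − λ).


Total capacity cμ = 5·20.0 = 100.00/hr
ρ = λ/(cμ) = 60.88/100.00 = 0.6088
Stable ⇔ ρ < 1: YES
Spare capacity = cμ − λ = 100.00 − 60.88 = 39.12/hr

Final: ρ = 0.6088; stable; margin = 39.12/hr


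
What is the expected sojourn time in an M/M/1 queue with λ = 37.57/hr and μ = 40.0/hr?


W = 1/(μ−λ) = 1/(40.0 − 37.57) = 1/2.43 = 0.4115 hr

Final: 0.4115 hr


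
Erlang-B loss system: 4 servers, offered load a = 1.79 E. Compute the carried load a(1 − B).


B(4,1.79) = 0.074062 (Erlang-B)
Carried load = a(1 − B) = 1.79·(1 − 0.074062) = 1.79·0.925938 = 1.6574 E

Final: 1.6574 Erlangs


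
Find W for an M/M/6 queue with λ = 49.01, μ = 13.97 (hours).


a = 3.5082; ρ = 0.5847; P₀ = 0.028708
Lq = P₀·a^c·ρ/(c!(1−ρ)²) = 0.25201
Wq = Lq/λ = 0.25201/49.01 = 0.005142 hr
W = Wq + 1/μ = 0.005142 + 0.07158 = 0.07672 hr

Final: 0.07672 hr


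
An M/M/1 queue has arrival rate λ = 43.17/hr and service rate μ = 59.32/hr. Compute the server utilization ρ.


ρ = λ/μ = 43.17/59.32 = 0.7277

Final: 0.7277


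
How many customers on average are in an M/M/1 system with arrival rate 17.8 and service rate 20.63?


ρ = λ/μ = 17.8/20.63 = 0.8628
L = ρ/(1−ρ) = 0.8628/(1 − 0.8628) = 0.8628/0.1372 = 6.2898

Final: 6.2898


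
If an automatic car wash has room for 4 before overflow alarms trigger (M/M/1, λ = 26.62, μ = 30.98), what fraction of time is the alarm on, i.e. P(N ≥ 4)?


ρ = 26.62/30.98 = 0.8593
P(N ≥ n) = ρ^n = 0.8593^4 = 0.545138

Final: 0.545138


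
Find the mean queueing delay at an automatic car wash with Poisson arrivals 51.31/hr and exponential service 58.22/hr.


ρ = 51.31/58.22 = 0.8813
Wq = ρ/(μ−λ) = 0.8813/(58.22 − 51.31) = 0.8813/6.91 = 0.1275 hr

Final: 0.1275 hr


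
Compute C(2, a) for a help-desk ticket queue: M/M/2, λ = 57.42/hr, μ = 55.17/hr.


a = λ/μ = 1.0408; ρ = a/2 = 0.5204
P₀ = 0.315451 (from M/M/c formula)
C(c,a) = [a^c/(c!(1−ρ))]·P₀ = [1.08323/(2·0.4796)]·0.315451
= 1.12928·0.315451 = 0.356234

Final: 0.356234


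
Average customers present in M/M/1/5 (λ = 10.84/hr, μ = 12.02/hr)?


ρ = 10.84/12.02 = 0.9018
L = ρ[1 − (K+1)ρ^K + Kρ^(K+1)] / [(1−ρ)(1−ρ^(K+1))]
Numerator: 0.9018·(1 − 6·0.596519 + 5·0.537959) = 0.099815
Denominator: (0.09817)·(0.462041) = 0.045358
L = 0.099815/0.045358 = 2.2006

Final: 2.2006


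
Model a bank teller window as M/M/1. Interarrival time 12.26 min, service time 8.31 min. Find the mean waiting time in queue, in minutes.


λ = 60/12.26 = 4.8940 /hr
μ = 60/8.31 = 7.2202 /hr
ρ = λ/μ = 4.8940/7.2202 = 0.6778
Wq = ρ/(μ−λ) = 0.6778/(7.2202−4.8940) = 0.29138 hr
In minutes: 0.29138·60 = 17.483 min

Final: 17.483 min


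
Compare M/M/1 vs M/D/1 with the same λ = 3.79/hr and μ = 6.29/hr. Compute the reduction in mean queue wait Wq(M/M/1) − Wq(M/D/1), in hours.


ρ = 3.79/6.29 = 0.6025
Wq(M/M/1) = ρ/(μ−λ) = 0.6025/2.50 = 0.24102 hr
Wq(M/D/1) = ρ/(2(μ−λ)) = 0.12051 hr
Savings = 0.24102 − 0.12051 = 0.12051 hr

Final: 0.12051 hr


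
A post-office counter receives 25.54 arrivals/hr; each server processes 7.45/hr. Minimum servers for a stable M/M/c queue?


Stability requires cμ > λ ⇔ c > λ/μ.
λ/μ = 25.54/7.45 = 3.4282
Minimum integer c = ⌊3.4282⌋ + 1 = 4
Check: 4·7.45 = 29.80 > 25.54, while 3·7.45 = 22.35 ≤ 25.54

Final: 4 servers


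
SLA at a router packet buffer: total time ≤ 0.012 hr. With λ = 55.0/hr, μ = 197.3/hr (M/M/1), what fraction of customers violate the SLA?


W ~ Exponential(μ−λ) for M/M/1.
μ − λ = 197.3 − 55.0 = 142.3000
P(W > t) = e^{−(μ−λ)t} = e^{−1.7076} = 0.181300

Final: 0.181300


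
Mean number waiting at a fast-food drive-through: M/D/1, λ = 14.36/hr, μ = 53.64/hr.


ρ = 14.36/53.64 = 0.2677
M/D/1: Lq = ρ²/(2(1−ρ)) = 0.07167/(2·0.7323) = 0.04893

Final: 0.04893


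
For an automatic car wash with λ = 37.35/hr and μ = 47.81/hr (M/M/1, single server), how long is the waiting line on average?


ρ = 37.35/47.81 = 0.7812
Lq = ρ²/(1−ρ) = 0.6103/0.2188 = 2.7895

Final: 2.7895


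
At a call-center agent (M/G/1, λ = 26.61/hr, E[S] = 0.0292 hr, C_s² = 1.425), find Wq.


ρ = λ·E[S] = 26.61·0.0292 = 0.7770
E[S²] = E[S]²(1+C_s²) = 0.0292²·(1+1.425) = 0.002068
Wq = λ·E[S²]/(2(1−ρ)) = 26.61·0.002068/(2·0.2230) = 0.12337 hr

Final: 0.12337 hr


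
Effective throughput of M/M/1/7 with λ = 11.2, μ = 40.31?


ρ = 0.2778; P_K = (1−ρ)ρ^7/(1−ρ^8) = 0.00009232
λ_eff = λ(1 − P_K) = 11.2·(1 − 0.00009232) = 11.2·0.999908 = 11.1990 /hr

Final: 11.1990 /hr


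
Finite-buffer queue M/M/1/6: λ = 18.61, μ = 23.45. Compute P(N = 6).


ρ = λ/μ = 18.61/23.45 = 0.7936
P_K = (1−ρ)ρ^K/(1−ρ^(K+1)) = (0.2064·0.249817)/(1 − 0.198255)
= 0.051561/0.801745 = 0.064311

Final: 0.064311


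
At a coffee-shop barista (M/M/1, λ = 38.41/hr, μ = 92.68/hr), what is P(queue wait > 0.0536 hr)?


ρ = 38.41/92.68 = 0.4144
P(Wq > t) = ρ·e^{−(μ−λ)t} = 0.4144·e^{−2.9089}
= 0.4144·0.054537 = 0.022602

Final: 0.022602


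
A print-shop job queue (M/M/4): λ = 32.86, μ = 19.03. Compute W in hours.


a = 1.7267; ρ = 0.4317; P₀ = 0.174597
Lq = P₀·a^c·ρ/(c!(1−ρ)²) = 0.08644
Wq = Lq/λ = 0.08644/32.86 = 0.002631 hr
W = Wq + 1/μ = 0.002631 + 0.05255 = 0.05518 hr

Final: 0.05518 hr


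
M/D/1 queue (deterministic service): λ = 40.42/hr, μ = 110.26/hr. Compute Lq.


ρ = 40.42/110.26 = 0.3666
M/D/1: Lq = ρ²/(2(1−ρ)) = 0.1344/(2·0.6334) = 0.10608

Final: 0.10608


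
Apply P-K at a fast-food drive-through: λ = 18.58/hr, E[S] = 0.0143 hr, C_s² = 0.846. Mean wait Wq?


ρ = λ·E[S] = 18.58·0.0143 = 0.2657
E[S²] = E[S]²(1+C_s²) = 0.0143²·(1+0.846) = 0.0003775
Wq = λ·E[S²]/(2(1−ρ)) = 18.58·0.0003775/(2·0.7343) = 0.004776 hr

Final: 0.004776 hr


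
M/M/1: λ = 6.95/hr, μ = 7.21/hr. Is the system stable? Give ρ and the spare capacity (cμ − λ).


Total capacity cμ = 1·7.21 = 7.21/hr
ρ = λ/(cμ) = 6.95/7.21 = 0.9639
Stable ⇔ ρ < 1: YES
Spare capacity = cμ − λ = 7.21 − 6.95 = 0.26/hr

Final: ρ = 0.9639; stable; margin = 0.26/hr


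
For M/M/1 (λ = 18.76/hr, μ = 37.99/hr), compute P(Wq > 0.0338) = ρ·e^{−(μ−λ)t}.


ρ = 18.76/37.99 = 0.4938
P(Wq > t) = ρ·e^{−(μ−λ)t} = 0.4938·e^{−0.6500}
= 0.4938·0.522059 = 0.257800

Final: 0.257800


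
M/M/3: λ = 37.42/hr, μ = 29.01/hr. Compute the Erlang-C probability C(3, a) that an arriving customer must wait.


a = λ/μ = 1.2899; ρ = a/3 = 0.4300
P₀ = 0.266715 (from M/M/c formula)
C(c,a) = [a^c/(c!(1−ρ))]·P₀ = [2.14619/(6·0.5700)]·0.266715
= 0.62750·0.266715 = 0.167365

Final: 0.167365


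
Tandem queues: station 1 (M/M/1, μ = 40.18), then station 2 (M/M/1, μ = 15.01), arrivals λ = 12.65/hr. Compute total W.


Each node sees arrival rate λ = 12.65/hr (tandem ⇒ throughput preserved).
W₁ = 1/(μ₁−λ) = 1/(40.18−12.65) = 0.03632 hr
W₂ = 1/(μ₂−λ) = 1/(15.01−12.65) = 0.42373 hr
W_total = W₁ + W₂ = 0.03632 + 0.42373 = 0.46005 hr

Final: 0.46005 hr


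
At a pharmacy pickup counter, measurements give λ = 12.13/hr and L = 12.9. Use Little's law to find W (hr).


W = L/λ = 12.9/12.13 = 1.0635 hr

Final: 1.0635 hr


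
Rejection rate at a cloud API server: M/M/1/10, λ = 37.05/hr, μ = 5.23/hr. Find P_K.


ρ = λ/μ = 37.05/5.23 = 7.0841
P_K = (1−ρ)ρ^K/(1−ρ^(K+1)) = (-6.0841·318320958.962630)/(1 − 2255027061.102378)
= -1936706102.139748/-2255027060.102378 = 0.858839

Final: 0.858839


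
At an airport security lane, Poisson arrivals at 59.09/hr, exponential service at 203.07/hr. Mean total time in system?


W = 1/(μ−λ) = 1/(203.07 − 59.09) = 1/143.98 = 0.006945 hr

Final: 0.006945 hr


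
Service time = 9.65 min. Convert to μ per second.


μ = 1/(service time) in consistent units.
1 second = 0.0166667 min, so μ = 0.0166667/9.65 = 0.001727 per second

Final: 0.001727 /sec


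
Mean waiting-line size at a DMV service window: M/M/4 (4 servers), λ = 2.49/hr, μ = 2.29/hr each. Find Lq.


a = λ/μ = 1.0873; ρ = a/4 = 0.2718
P₀ = 0.336391
Lq = P₀·a^c·ρ / (c!·(1−ρ)²) = 0.336391·1.39783·0.2718/(24·0.53023)
= 0.01004

Final: 0.01004


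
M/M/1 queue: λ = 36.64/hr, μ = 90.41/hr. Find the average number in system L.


ρ = λ/μ = 36.64/90.41 = 0.4053
L = ρ/(1−ρ) = 0.4053/(1 − 0.4053) = 0.4053/0.5947 = 0.6814

Final: 0.6814


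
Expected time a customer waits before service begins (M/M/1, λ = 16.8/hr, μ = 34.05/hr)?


ρ = 16.8/34.05 = 0.4934
Wq = ρ/(μ−λ) = 0.4934/(34.05 − 16.8) = 0.4934/17.25 = 0.02860 hr

Final: 0.02860 hr


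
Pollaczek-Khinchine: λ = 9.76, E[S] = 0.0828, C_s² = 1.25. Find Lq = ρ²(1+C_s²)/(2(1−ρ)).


ρ = λ·E[S] = 9.76·0.0828 = 0.8081
Lq = ρ²(1+C_s²)/(2(1−ρ)) = 0.6531·(1+1.25)/(2·0.1919)
= 0.6531·2.2500/0.3837 = 3.82914

Final: 3.82914


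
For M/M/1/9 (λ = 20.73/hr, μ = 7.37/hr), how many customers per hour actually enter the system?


ρ = 2.8128; P_K = (1−ρ)ρ^9/(1−ρ^10) = 0.644497
λ_eff = λ(1 − P_K) = 20.73·(1 − 0.644497) = 20.73·0.355503 = 7.3696 /hr

Final: 7.3696 /hr


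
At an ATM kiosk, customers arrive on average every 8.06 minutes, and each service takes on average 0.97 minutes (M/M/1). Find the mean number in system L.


λ = 60/8.06 = 7.4442 /hr
μ = 60/0.97 = 61.8557 /hr
ρ = λ/μ = 7.4442/61.8557 = 0.1203
L = ρ/(1−ρ) = 0.1203/0.8797 = 0.1368

Final: 0.1368


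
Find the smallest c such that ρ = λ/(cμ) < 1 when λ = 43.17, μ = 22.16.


Stability requires cμ > λ ⇔ c > λ/μ.
λ/μ = 43.17/22.16 = 1.9481
Minimum integer c = ⌊1.9481⌋ + 1 = 2
Check: 2·22.16 = 44.32 > 43.17, while 1·22.16 = 22.16 ≤ 43.17

Final: 2 servers


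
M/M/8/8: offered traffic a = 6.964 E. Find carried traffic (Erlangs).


B(8,6.964) = 0.176751 (Erlang-B)
Carried load = a(1 − B) = 6.964·(1 − 0.176751) = 6.964·0.823249 = 5.7331 E

Final: 5.7331 Erlangs


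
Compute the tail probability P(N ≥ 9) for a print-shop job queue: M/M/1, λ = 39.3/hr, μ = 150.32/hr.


ρ = 39.3/150.32 = 0.2614
P(N ≥ n) = ρ^n = 0.2614^9 = 0.000005707

Final: 0.000005707


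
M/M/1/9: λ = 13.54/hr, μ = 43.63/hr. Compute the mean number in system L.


ρ = 13.54/43.63 = 0.3103
L = ρ[1 − (K+1)ρ^K + Kρ^(K+1)] / [(1−ρ)(1−ρ^(K+1))]
Numerator: 0.3103·(1 − 10·0.00002670 + 9·0.000008286) = 0.310277
Denominator: (0.6897)·(0.999992) = 0.689657
L = 0.310277/0.689657 = 0.4499

Final: 0.4499


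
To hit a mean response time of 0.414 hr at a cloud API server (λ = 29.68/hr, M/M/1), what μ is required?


W = 1/(μ−λ) ⇒ μ − λ = 1/W = 1/0.414 = 2.4155
μ = λ + 1/W = 29.68 + 2.4155 = 32.0955 per hr

Final: 32.0955 /hr


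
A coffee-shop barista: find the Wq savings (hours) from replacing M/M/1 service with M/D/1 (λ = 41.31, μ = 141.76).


ρ = 41.31/141.76 = 0.2914
Wq(M/M/1) = ρ/(μ−λ) = 0.2914/100.45 = 0.002901 hr
Wq(M/D/1) = ρ/(2(μ−λ)) = 0.001451 hr
Savings = 0.002901 − 0.001451 = 0.001451 hr

Final: 0.001451 hr


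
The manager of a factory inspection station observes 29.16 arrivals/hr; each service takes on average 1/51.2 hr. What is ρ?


ρ = λ/μ = 29.16/51.2 = 0.5695

Final: 0.5695


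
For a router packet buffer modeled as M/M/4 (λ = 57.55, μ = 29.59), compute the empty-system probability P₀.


a = λ/μ = 57.55/29.59 = 1.9449; ρ = a/c = 0.4862
Σ_{k=0}^{3} a^k/k! (terms k=0..3) = 1.00000 + 1.94491 + 1.89134 + 1.22617 = 6.06243
Tail: a^4/(4!(1−ρ)) = 14.30874/(24·0.5138) = 1.16043
P₀ = 1/(6.06243 + 1.16043) = 1/7.22286 = 0.138449

Final: 0.138449


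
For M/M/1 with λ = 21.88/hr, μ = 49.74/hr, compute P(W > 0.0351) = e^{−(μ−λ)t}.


W ~ Exponential(μ−λ) for M/M/1.
μ − λ = 49.74 − 21.88 = 27.8600
P(W > t) = e^{−(μ−λ)t} = e^{−0.9779} = 0.376105

Final: 0.376105


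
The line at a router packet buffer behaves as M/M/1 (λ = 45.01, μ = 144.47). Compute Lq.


ρ = 45.01/144.47 = 0.3116
Lq = ρ²/(1−ρ) = 0.09707/0.6884 = 0.1410

Final: 0.1410


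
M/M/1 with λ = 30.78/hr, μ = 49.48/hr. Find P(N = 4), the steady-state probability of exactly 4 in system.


ρ = 30.78/49.48 = 0.6221
P_n = (1−ρ)·ρ^n = (1 − 0.6221)·0.6221^4 = 0.3779·0.149746 = 0.056594

Final: 0.056594


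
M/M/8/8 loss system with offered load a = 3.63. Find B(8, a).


B(c,a) = (a^c/c!) / Σ_{k=0}^{c} a^k/k!
a^8/8! = 0.747709
Σ terms (k=0..8): 1.00000 + 3.63000 + 6.58845 + 7.97202 + 7.23461 + 5.25233 + 3.17766 + 1.64784 + 0.74771 = 37.250626
B = 0.747709/37.250626 = 0.020072

Final: 0.020072


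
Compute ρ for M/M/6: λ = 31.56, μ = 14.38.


ρ = λ/(cμ) = 31.56/(6·14.38) = 31.56/86.28 = 0.3658

Final: 0.3658


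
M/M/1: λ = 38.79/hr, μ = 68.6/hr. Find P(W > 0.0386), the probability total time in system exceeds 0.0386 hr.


W ~ Exponential(μ−λ) for M/M/1.
μ − λ = 68.6 − 38.79 = 29.8100
P(W > t) = e^{−(μ−λ)t} = e^{−1.1507} = 0.316426

Final: 0.316426


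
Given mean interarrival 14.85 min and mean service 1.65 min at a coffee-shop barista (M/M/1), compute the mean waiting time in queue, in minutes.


λ = 60/14.85 = 4.0404 /hr
μ = 60/1.65 = 36.3636 /hr
ρ = λ/μ = 4.0404/36.3636 = 0.1111
Wq = ρ/(μ−λ) = 0.1111/(36.3636−4.0404) = 0.003437 hr
In minutes: 0.003437·60 = 0.2062 min

Final: 0.2062 min


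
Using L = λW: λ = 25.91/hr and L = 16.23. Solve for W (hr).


W = L/λ = 16.23/25.91 = 0.6264 hr

Final: 0.6264 hr


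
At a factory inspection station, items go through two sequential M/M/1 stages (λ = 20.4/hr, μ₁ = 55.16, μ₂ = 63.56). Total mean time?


Each node sees arrival rate λ = 20.4/hr (tandem ⇒ throughput preserved).
W₁ = 1/(μ₁−λ) = 1/(55.16−20.4) = 0.02877 hr
W₂ = 1/(μ₂−λ) = 1/(63.56−20.4) = 0.02317 hr
W_total = W₁ + W₂ = 0.02877 + 0.02317 = 0.05194 hr

Final: 0.05194 hr


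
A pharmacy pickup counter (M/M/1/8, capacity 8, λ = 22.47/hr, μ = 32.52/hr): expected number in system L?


ρ = 22.47/32.52 = 0.6910
L = ρ[1 − (K+1)ρ^K + Kρ^(K+1)] / [(1−ρ)(1−ρ^(K+1))]
Numerator: 0.6910·(1 − 9·0.051954 + 8·0.035898) = 0.566309
Denominator: (0.3090)·(0.964102) = 0.297947
L = 0.566309/0.297947 = 1.9007

Final: 1.9007


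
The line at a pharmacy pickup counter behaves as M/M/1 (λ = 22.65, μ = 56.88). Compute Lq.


ρ = 22.65/56.88 = 0.3982
Lq = ρ²/(1−ρ) = 0.1586/0.6018 = 0.2635

Final: 0.2635


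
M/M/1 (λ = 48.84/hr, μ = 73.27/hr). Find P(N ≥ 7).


ρ = 48.84/73.27 = 0.6666
P(N ≥ n) = ρ^n = 0.6666^7 = 0.058472

Final: 0.058472


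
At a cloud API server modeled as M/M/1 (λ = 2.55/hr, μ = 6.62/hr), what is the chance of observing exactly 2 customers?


ρ = 2.55/6.62 = 0.3852
P_n = (1−ρ)·ρ^n = (1 − 0.3852)·0.3852^2 = 0.6148·0.148376 = 0.091222

Final: 0.091222


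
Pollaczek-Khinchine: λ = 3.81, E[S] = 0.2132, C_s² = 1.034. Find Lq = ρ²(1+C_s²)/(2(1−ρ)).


ρ = λ·E[S] = 3.81·0.2132 = 0.8123
Lq = ρ²(1+C_s²)/(2(1−ρ)) = 0.6598·(1+1.034)/(2·0.1877)
= 0.6598·2.0340/0.3754 = 3.57489

Final: 3.57489


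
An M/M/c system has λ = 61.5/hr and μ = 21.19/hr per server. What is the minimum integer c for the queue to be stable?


Stability requires cμ > λ ⇔ c > λ/μ.
λ/μ = 61.5/21.19 = 2.9023
Minimum integer c = ⌊2.9023⌋ + 1 = 3
Check: 3·21.19 = 63.57 > 61.5, while 2·21.19 = 42.38 ≤ 61.5

Final: 3 servers


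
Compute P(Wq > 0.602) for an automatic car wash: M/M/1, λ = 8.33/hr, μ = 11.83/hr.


ρ = 8.33/11.83 = 0.7041
P(Wq > t) = ρ·e^{−(μ−λ)t} = 0.7041·e^{−2.1070}
= 0.7041·0.121602 = 0.085625

Final: 0.085625


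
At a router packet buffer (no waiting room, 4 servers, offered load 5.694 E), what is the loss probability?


B(c,a) = (a^c/c!) / Σ_{k=0}^{c} a^k/k!
a^4/4! = 43.798437
Σ terms (k=0..4): 1.00000 + 5.69400 + 16.21082 + 30.76813 + 43.79844 = 97.471387
B = 43.798437/97.471387 = 0.449347

Final: 0.449347


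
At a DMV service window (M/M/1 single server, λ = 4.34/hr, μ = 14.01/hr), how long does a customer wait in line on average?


ρ = 4.34/14.01 = 0.3098
Wq = ρ/(μ−λ) = 0.3098/(14.01 − 4.34) = 0.3098/9.67 = 0.03204 hr

Final: 0.03204 hr


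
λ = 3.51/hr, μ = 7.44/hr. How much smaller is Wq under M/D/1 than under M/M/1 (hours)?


ρ = 3.51/7.44 = 0.4718
Wq(M/M/1) = ρ/(μ−λ) = 0.4718/3.93 = 0.12004 hr
Wq(M/D/1) = ρ/(2(μ−λ)) = 0.06002 hr
Savings = 0.12004 − 0.06002 = 0.06002 hr

Final: 0.06002 hr


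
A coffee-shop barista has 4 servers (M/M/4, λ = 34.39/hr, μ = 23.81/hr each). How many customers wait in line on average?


a = λ/μ = 1.4444; ρ = a/4 = 0.3611
P₀ = 0.234004
Lq = P₀·a^c·ρ / (c!·(1−ρ)²) = 0.234004·4.35202·0.3611/(24·0.40821)
= 0.03753

Final: 0.03753


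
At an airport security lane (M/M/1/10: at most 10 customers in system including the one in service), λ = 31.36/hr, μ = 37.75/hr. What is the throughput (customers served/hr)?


ρ = 0.8307; P_K = (1−ρ)ρ^10/(1−ρ^11) = 0.030456
λ_eff = λ(1 − P_K) = 31.36·(1 − 0.030456) = 31.36·0.969544 = 30.4049 /hr

Final: 30.4049 /hr


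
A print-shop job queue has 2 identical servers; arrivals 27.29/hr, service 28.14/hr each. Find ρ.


ρ = λ/(cμ) = 27.29/(2·28.14) = 27.29/56.28 = 0.4849

Final: 0.4849


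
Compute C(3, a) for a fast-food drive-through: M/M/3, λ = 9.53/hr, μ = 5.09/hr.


a = λ/μ = 1.8723; ρ = a/3 = 0.6241
P₀ = 0.132712 (from M/M/c formula)
C(c,a) = [a^c/(c!(1−ρ))]·P₀ = [6.56335/(6·0.3759)]·0.132712
= 2.91006·0.132712 = 0.386200

Final: 0.386200


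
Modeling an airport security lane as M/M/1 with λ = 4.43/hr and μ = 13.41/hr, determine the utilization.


ρ = λ/μ = 4.43/13.41 = 0.3304

Final: 0.3304


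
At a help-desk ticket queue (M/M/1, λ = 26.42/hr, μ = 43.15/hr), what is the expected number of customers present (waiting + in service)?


ρ = λ/μ = 26.42/43.15 = 0.6123
L = ρ/(1−ρ) = 0.6123/(1 − 0.6123) = 0.6123/0.3877 = 1.5792

Final: 1.5792


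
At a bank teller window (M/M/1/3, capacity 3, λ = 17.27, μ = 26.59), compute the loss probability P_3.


ρ = λ/μ = 17.27/26.59 = 0.6495
P_K = (1−ρ)ρ^K/(1−ρ^(K+1)) = (0.3505·0.273982)/(1 − 0.177949)
= 0.096033/0.822051 = 0.116821

Final: 0.116821


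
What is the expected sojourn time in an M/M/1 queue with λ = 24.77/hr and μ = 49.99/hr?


W = 1/(μ−λ) = 1/(49.99 − 24.77) = 1/25.22 = 0.03965 hr

Final: 0.03965 hr


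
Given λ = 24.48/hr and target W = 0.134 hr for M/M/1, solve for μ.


W = 1/(μ−λ) ⇒ μ − λ = 1/W = 1/0.134 = 7.4627
μ = λ + 1/W = 24.48 + 7.4627 = 31.9427 per hr

Final: 31.9427 /hr


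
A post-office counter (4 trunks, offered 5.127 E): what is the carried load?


B(4,5.127) = 0.408244 (Erlang-B)
Carried load = a(1 − B) = 5.127·(1 − 0.408244) = 5.127·0.591756 = 3.0339 E

Final: 3.0339 Erlangs


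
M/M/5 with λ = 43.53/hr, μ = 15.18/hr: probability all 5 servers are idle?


a = λ/μ = 43.53/15.18 = 2.8676; ρ = a/c = 0.5735
Σ_{k=0}^{4} a^k/k! (terms k=0..4) = 1.00000 + 2.86759 + 4.11153 + 3.93006 + 2.81745 = 14.72664
Tail: a^5/(5!(1−ρ)) = 193.90298/(120·0.4265) = 3.78881
P₀ = 1/(14.72664 + 3.78881) = 1/18.51544 = 0.054009

Final: 0.054009


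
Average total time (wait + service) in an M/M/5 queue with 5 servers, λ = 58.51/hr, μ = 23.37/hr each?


a = 2.5036; ρ = 0.5007; P₀ = 0.079794
Lq = P₀·a^c·ρ/(c!(1−ρ)²) = 0.13139
Wq = Lq/λ = 0.13139/58.51 = 0.002246 hr
W = Wq + 1/μ = 0.002246 + 0.04279 = 0.04504 hr

Final: 0.04504 hr


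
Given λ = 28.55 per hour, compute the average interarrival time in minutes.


Mean interarrival time = 1/λ = 1/28.55 hour = 0.03503 hour
In minutes: 0.03503 × 60 = 2.1016 min

Final: 2.1016 min


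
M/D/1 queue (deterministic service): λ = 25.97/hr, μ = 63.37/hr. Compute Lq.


ρ = 25.97/63.37 = 0.4098
M/D/1: Lq = ρ²/(2(1−ρ)) = 0.1679/(2·0.5902) = 0.14228

Final: 0.14228


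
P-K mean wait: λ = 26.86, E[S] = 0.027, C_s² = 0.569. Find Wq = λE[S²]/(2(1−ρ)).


ρ = λ·E[S] = 26.86·0.027 = 0.7252
E[S²] = E[S]²(1+C_s²) = 0.027²·(1+0.569) = 0.001144
Wq = λ·E[S²]/(2(1−ρ)) = 26.86·0.001144/(2·0.2748) = 0.05590 hr

Final: 0.05590 hr


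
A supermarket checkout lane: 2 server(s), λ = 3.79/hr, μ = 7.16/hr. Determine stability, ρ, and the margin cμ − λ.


Total capacity cμ = 2·7.16 = 14.32/hr
ρ = λ/(cμ) = 3.79/14.32 = 0.2647
Stable ⇔ ρ < 1: YES
Spare capacity = cμ − λ = 14.32 − 3.79 = 10.53/hr

Final: ρ = 0.2647; stable; margin = 10.53/hr


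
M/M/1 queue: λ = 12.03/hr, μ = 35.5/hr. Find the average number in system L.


ρ = λ/μ = 12.03/35.5 = 0.3389
L = ρ/(1−ρ) = 0.3389/(1 − 0.3389) = 0.3389/0.6611 = 0.5126

Final: 0.5126


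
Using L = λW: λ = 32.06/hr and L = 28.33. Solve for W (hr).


W = L/λ = 28.33/32.06 = 0.8837 hr

Final: 0.8837 hr


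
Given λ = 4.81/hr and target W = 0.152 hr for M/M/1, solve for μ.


W = 1/(μ−λ) ⇒ μ − λ = 1/W = 1/0.152 = 6.5789
μ = λ + 1/W = 4.81 + 6.5789 = 11.3889 per hr

Final: 11.3889 /hr


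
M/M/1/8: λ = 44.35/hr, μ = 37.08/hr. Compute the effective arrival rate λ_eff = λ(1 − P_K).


ρ = 1.1961; P_K = (1−ρ)ρ^8/(1−ρ^9) = 0.204808
λ_eff = λ(1 − P_K) = 44.35·(1 − 0.204808) = 44.35·0.795192 = 35.2668 /hr

Final: 35.2668 /hr


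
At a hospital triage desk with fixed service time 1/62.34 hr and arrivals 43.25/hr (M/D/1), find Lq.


ρ = 43.25/62.34 = 0.6938
M/D/1: Lq = ρ²/(2(1−ρ)) = 0.4813/(2·0.3062) = 0.78590

Final: 0.78590


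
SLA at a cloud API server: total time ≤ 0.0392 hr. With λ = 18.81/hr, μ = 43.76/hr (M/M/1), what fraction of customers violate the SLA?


W ~ Exponential(μ−λ) for M/M/1.
μ − λ = 43.76 − 18.81 = 24.9500
P(W > t) = e^{−(μ−λ)t} = e^{−0.9780} = 0.376047

Final: 0.376047


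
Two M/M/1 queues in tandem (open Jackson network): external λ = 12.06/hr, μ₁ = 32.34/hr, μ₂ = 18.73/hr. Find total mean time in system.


Each node sees arrival rate λ = 12.06/hr (tandem ⇒ throughput preserved).
W₁ = 1/(μ₁−λ) = 1/(32.34−12.06) = 0.04931 hr
W₂ = 1/(μ₂−λ) = 1/(18.73−12.06) = 0.14993 hr
W_total = W₁ + W₂ = 0.04931 + 0.14993 = 0.19923 hr

Final: 0.19923 hr


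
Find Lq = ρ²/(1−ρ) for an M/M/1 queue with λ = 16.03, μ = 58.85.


ρ = 16.03/58.85 = 0.2724
Lq = ρ²/(1−ρ) = 0.07419/0.7276 = 0.1020

Final: 0.1020


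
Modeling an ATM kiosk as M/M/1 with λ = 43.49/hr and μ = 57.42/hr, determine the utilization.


ρ = λ/μ = 43.49/57.42 = 0.7574

Final: 0.7574


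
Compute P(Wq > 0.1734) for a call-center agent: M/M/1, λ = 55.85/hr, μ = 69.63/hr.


ρ = 55.85/69.63 = 0.8021
P(Wq > t) = ρ·e^{−(μ−λ)t} = 0.8021·e^{−2.3895}
= 0.8021·0.091680 = 0.073536

Final: 0.073536


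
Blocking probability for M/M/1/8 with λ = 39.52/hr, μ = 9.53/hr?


ρ = λ/μ = 39.52/9.53 = 4.1469
P_K = (1−ρ)ρ^K/(1−ρ^(K+1)) = (-3.1469·87456.538117)/(1 − 362673.912526)
= -275217.374409/-362672.912526 = 0.758858

Final: 0.758858


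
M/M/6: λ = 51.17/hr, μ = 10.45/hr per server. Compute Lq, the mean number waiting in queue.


a = λ/μ = 4.8967; ρ = a/6 = 0.8161
P₀ = 0.005292
Lq = P₀·a^c·ρ / (c!·(1−ρ)²) = 0.005292·13784.61875·0.8161/(720·0.03382)
= 2.44497

Final: 2.44497


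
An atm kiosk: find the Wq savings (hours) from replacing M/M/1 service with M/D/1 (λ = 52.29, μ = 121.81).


ρ = 52.29/121.81 = 0.4293
Wq(M/M/1) = ρ/(μ−λ) = 0.4293/69.52 = 0.006175 hr
Wq(M/D/1) = ρ/(2(μ−λ)) = 0.003087 hr
Savings = 0.006175 − 0.003087 = 0.003087 hr

Final: 0.003087 hr


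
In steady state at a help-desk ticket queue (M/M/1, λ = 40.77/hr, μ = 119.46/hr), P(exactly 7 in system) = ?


ρ = 40.77/119.46 = 0.3413
P_n = (1−ρ)·ρ^n = (1 − 0.3413)·0.3413^7 = 0.6587·0.0005393 = 0.0003552

Final: 0.0003552


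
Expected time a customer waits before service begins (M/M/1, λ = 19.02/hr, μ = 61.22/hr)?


ρ = 19.02/61.22 = 0.3107
Wq = ρ/(μ−λ) = 0.3107/(61.22 − 19.02) = 0.3107/42.20 = 0.007362 hr

Final: 0.007362 hr


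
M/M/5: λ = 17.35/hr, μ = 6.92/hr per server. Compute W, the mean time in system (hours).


a = 2.5072; ρ = 0.5014; P₀ = 0.079493
Lq = P₀·a^c·ρ/(c!(1−ρ)²) = 0.13241
Wq = Lq/λ = 0.13241/17.35 = 0.007632 hr
W = Wq + 1/μ = 0.007632 + 0.14451 = 0.15214 hr

Final: 0.15214 hr


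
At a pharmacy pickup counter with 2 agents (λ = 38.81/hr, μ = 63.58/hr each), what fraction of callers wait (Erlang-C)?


a = λ/μ = 0.6104; ρ = a/2 = 0.3052
P₀ = 0.532325 (from M/M/c formula)
C(c,a) = [a^c/(c!(1−ρ))]·P₀ = [0.37260/(2·0.6948)]·0.532325
= 0.26814·0.532325 = 0.142737

Final: 0.142737


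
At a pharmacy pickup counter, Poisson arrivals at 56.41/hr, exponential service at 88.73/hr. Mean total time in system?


W = 1/(μ−λ) = 1/(88.73 − 56.41) = 1/32.32 = 0.03094 hr

Final: 0.03094 hr


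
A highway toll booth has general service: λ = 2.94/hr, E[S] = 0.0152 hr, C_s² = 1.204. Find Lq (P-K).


ρ = λ·E[S] = 2.94·0.0152 = 0.04469
Lq = ρ²(1+C_s²)/(2(1−ρ)) = 0.001997·(1+1.204)/(2·0.9553)
= 0.001997·2.2040/1.9106 = 0.002304

Final: 0.002304


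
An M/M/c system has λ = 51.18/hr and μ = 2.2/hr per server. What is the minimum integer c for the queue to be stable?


Stability requires cμ > λ ⇔ c > λ/μ.
λ/μ = 51.18/2.2 = 23.2636
Minimum integer c = ⌊23.2636⌋ + 1 = 24
Check: 24·2.2 = 52.80 > 51.18, while 23·2.2 = 50.60 ≤ 51.18

Final: 24 servers


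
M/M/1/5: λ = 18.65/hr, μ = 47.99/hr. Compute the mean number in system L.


ρ = 18.65/47.99 = 0.3886
L = ρ[1 − (K+1)ρ^K + Kρ^(K+1)] / [(1−ρ)(1−ρ^(K+1))]
Numerator: 0.3886·(1 − 6·0.008864 + 5·0.003445) = 0.374647
Denominator: (0.6114)·(0.996555) = 0.609271
L = 0.374647/0.609271 = 0.6149

Final: 0.6149


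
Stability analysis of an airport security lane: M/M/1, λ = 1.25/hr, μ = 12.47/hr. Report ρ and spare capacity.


Total capacity cμ = 1·12.47 = 12.47/hr
ρ = λ/(cμ) = 1.25/12.47 = 0.1002
Stable ⇔ ρ < 1: YES
Spare capacity = cμ − λ = 12.47 − 1.25 = 11.22/hr

Final: ρ = 0.1002; stable; margin = 11.22/hr


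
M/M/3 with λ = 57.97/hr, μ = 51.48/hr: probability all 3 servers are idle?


a = λ/μ = 57.97/51.48 = 1.1261; ρ = a/c = 0.3754
Σ_{k=0}^{2} a^k/k! (terms k=0..2) = 1.00000 + 1.12607 + 0.63401 = 2.76008
Tail: a^3/(3!(1−ρ)) = 1.42789/(6·0.6246) = 0.38099
P₀ = 1/(2.76008 + 0.38099) = 1/3.14107 = 0.318363

Final: 0.318363


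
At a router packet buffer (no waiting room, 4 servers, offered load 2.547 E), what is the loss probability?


B(c,a) = (a^c/c!) / Σ_{k=0}^{c} a^k/k!
a^4/4! = 1.753495
Σ terms (k=0..4): 1.00000 + 2.54700 + 3.24360 + 2.75382 + 1.75350 = 11.297920
B = 1.753495/11.297920 = 0.155205

Final: 0.155205


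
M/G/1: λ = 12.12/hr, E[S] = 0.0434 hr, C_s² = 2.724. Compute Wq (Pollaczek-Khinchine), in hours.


ρ = λ·E[S] = 12.12·0.0434 = 0.5260
E[S²] = E[S]²(1+C_s²) = 0.0434²·(1+2.724) = 0.007014
Wq = λ·E[S²]/(2(1−ρ)) = 12.12·0.007014/(2·0.4740) = 0.08968 hr

Final: 0.08968 hr


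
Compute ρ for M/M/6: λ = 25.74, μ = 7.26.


ρ = λ/(cμ) = 25.74/(6·7.26) = 25.74/43.56 = 0.5909

Final: 0.5909


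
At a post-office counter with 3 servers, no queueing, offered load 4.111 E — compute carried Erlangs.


B(3,4.111) = 0.460589 (Erlang-B)
Carried load = a(1 − B) = 4.111·(1 − 0.460589) = 4.111·0.539411 = 2.2175 E

Final: 2.2175 Erlangs


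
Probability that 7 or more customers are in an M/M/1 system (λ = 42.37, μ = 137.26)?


ρ = 42.37/137.26 = 0.3087
P(N ≥ n) = ρ^n = 0.3087^7 = 0.0002671

Final: 0.0002671


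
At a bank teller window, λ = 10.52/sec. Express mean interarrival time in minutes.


Mean interarrival time = 1/λ = 1/10.52 second = 0.09506 second
In minutes: 0.09506 × 0.0166667 = 0.001584 min

Final: 0.001584 min


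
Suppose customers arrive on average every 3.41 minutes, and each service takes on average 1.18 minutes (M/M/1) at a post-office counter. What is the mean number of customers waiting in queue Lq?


λ = 60/3.41 = 17.5953 /hr
μ = 60/1.18 = 50.8475 /hr
ρ = λ/μ = 17.5953/50.8475 = 0.3460
Lq = ρ²/(1−ρ) = 0.1197/0.6540 = 0.1831

Final: 0.1831


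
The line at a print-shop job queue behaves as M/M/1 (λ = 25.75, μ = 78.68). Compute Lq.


ρ = 25.75/78.68 = 0.3273
Lq = ρ²/(1−ρ) = 0.1071/0.6727 = 0.1592

Final: 0.1592


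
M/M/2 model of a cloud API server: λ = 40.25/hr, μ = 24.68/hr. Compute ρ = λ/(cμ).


ρ = λ/(cμ) = 40.25/(2·24.68) = 40.25/49.36 = 0.8154

Final: 0.8154


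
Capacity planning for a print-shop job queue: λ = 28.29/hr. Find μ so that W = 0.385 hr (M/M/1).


W = 1/(μ−λ) ⇒ μ − λ = 1/W = 1/0.385 = 2.5974
μ = λ + 1/W = 28.29 + 2.5974 = 30.8874 per hr

Final: 30.8874 /hr


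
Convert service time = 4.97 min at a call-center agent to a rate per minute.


μ = 1/(service time) in consistent units.
1 minute = 1 min, so μ = 1/4.97 = 0.2012 per minute

Final: 0.2012 /min


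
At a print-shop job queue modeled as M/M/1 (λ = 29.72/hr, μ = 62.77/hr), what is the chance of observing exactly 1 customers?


ρ = 29.72/62.77 = 0.4735
P_n = (1−ρ)·ρ^n = (1 − 0.4735)·0.4735^1 = 0.5265·0.473475 = 0.249296

Final: 0.249296


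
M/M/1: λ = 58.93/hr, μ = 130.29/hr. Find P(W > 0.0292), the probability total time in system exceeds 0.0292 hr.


W ~ Exponential(μ−λ) for M/M/1.
μ − λ = 130.29 − 58.93 = 71.3600
P(W > t) = e^{−(μ−λ)t} = e^{−2.0837} = 0.124467

Final: 0.124467
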